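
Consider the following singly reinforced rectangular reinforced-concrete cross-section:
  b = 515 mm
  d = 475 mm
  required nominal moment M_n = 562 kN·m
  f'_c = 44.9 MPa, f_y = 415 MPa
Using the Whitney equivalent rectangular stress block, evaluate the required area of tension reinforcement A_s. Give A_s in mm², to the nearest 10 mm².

A_s ≈ 3060 mm²

With M_n = 0.85 f'_c a b (d − a/2), solve the quadratic for a:
a = d − √(d² − 2M_n/(0.85 f'_c b)) = 475 − √(475² − 2 × 562×10⁶/(0.85 × 44.9 × 515)) = 64.59 mm.
A_s = 0.85 f'_c a b / f_y = 0.85 × 44.9 × 64.59 × 515 / 415 = 3059.1 mm².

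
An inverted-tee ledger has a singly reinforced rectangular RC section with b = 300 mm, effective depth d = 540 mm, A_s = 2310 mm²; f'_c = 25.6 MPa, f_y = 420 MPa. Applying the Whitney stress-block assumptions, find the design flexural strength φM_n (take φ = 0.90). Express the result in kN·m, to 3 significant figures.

φM_n ≈ 407 kN·m

T = A_s f_y = 2310 × 420 = 970200 N = 970.2 kN.
From C = T: a = T/(0.85 f'_c b) = 970200/(0.85 × 25.6 × 300) = 148.62 mm.
M_n = T(d − a/2) = 970.2 kN × (540 − 74.31) mm = 451.81 kN·m.
φM_n = 0.90 × 451.81 = 406.63 kN·m.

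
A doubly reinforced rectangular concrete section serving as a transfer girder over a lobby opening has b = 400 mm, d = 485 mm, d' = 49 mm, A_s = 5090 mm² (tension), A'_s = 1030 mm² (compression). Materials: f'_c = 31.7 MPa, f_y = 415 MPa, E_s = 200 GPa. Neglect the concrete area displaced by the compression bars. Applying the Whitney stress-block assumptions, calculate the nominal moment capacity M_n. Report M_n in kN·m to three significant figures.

M_n ≈ 872 kN·m

Assume both tension and compression steel yield.
Net tension couple steel: A_s − A'_s = 4060 mm².
a = (A_s − A'_s) f_y / (0.85 f'_c b) = 1684900/(0.85 × 31.7 × 400) = 156.33 mm.
c = a/β₁ = 156.33/0.824 = 189.72 mm; ε'_s = 0.003(c − d')/c = 0.0022 ≥ f_y/E_s = 0.0021, so compression steel does yield.
M_n = (A_s − A'_s) f_y (d − a/2) + A'_s f_y (d − d') = [1684900 × (485 − 78.165) + 427450 × (485 − 49)] × 10⁻⁶ = 685.48 + 186.37 = 871.85 kN·m.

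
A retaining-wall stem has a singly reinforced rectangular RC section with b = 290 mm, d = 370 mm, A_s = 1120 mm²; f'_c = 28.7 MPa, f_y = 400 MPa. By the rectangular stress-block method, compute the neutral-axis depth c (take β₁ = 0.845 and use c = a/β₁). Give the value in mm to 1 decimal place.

c ≈ 74.9 mm

T = A_s f_y = 1120 × 400 = 448000 N = 448 kN.
Setting C = 0.85 f'_c a b equal to T: a = 448000/(0.85 × 28.7 × 290) = 63.326 mm.
With β₁ = 0.845, c = a/β₁ = 63.326/0.845 = 74.9 mm.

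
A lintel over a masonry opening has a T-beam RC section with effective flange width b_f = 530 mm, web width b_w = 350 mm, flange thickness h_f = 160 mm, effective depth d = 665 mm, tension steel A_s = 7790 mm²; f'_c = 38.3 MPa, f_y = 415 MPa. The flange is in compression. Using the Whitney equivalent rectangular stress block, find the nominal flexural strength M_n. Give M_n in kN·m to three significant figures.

Tension: T = A_s f_y = 7790 × 415 = 3232850 N.
Try a within the flange: a = T/(0.85 f'_c b_f) = 3232850/(0.85 × 38.3 × 530) = 187.37 mm.
a = 187.37 > h_f = 160 mm: the block extends into the web. Split into flange-overhang and web parts.
C_f = 0.85 f'_c (b_f − b_w) h_f = 0.85 × 38.3 × (530 − 350) × 160 = 937584 N.
Remaining web compression depth: a_w = (T − C_f)/(0.85 f'_c b_w) = (3232850 − 937584)/(0.85 × 38.3 × 350) = 201.44 mm.
M_n = C_f(d − h_f/2) + (T − C_f)(d − a_w/2) = 937584 × (665 − 80) + 2295266 × (665 − 100.72) = 548.49 + 1295.17 = 1843.66 × 10⁶ N·mm.
M_n = 1843.66 kN·m.

M_n ≈ 1840 kN·m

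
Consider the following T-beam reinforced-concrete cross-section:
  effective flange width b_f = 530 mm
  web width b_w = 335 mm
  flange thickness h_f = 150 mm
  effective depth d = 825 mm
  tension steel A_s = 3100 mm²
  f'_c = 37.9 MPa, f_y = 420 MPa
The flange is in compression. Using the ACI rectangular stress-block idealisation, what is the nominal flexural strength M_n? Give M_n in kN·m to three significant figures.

M_n ≈ 1020 kN·m

Tension: T = A_s f_y = 3100 × 420 = 1302000 N.
Try a within the flange: a = T/(0.85 f'_c b_f) = 1302000/(0.85 × 37.9 × 530) = 76.26 mm.
Since a = 76.26 ≤ h_f = 150 mm, the stress block lies entirely in the flange; analyse as a rectangular beam of width b_f.
M_n = T(d − a/2) = 1302000 × (825 − 38.13) = 1024.50 × 10⁶ N·mm.
M_n = 1024.50 kN·m.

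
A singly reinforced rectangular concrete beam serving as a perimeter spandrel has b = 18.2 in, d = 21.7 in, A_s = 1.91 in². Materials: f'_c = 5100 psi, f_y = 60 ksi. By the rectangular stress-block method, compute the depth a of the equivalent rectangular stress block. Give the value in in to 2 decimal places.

T = A_s f_y = 1.91 × 60 = 114.6 kips.
a = T/(0.85 f'_c b) = 114.6/(0.85 × 5.1 × 18.2) = 1.45 in.

a ≈ 1.45 in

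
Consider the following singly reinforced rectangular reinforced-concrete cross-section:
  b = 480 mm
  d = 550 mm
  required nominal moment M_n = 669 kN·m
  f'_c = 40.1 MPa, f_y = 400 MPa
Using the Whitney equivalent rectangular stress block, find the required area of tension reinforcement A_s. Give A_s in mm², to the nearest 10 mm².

With M_n = 0.85 f'_c a b (d − a/2), solve the quadratic for a:
a = d − √(d² − 2M_n/(0.85 f'_c b)) = 550 − √(550² − 2 × 669×10⁶/(0.85 × 40.1 × 480)) = 80.19 mm.
A_s = 0.85 f'_c a b / f_y = 0.85 × 40.1 × 80.19 × 480 / 400 = 3279.9 mm².

A_s ≈ 3280 mm²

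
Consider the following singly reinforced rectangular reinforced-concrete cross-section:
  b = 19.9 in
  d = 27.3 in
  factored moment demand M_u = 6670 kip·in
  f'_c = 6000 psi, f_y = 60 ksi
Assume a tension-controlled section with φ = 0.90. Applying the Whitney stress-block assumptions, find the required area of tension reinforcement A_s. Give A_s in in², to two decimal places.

A_s ≈ 4.77 in²

M_n = M_u/φ = 6670/0.90 = 7411.11 kip·in.
From M_n = 0.85 f'_c a b (d − a/2):
a = d − √(d² − 2M_n/(0.85 f'_c b)) = 27.3 − √(27.3² − 2 × 7411.11/(0.85 × 6 × 19.9)) = 2.821 in.
A_s = 0.85 f'_c a b / f_y = 0.85 × 6 × 2.821 × 19.9 / 60 = 4.772 in².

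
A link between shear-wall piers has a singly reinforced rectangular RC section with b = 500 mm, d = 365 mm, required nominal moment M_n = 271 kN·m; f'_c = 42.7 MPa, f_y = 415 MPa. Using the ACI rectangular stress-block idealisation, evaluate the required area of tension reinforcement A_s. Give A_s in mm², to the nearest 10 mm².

A_s ≈ 1900 mm²

With M_n = 0.85 f'_c a b (d − a/2), solve the quadratic for a:
a = d − √(d² − 2M_n/(0.85 f'_c b)) = 365 − √(365² − 2 × 271×10⁶/(0.85 × 42.7 × 500)) = 43.51 mm.
A_s = 0.85 f'_c a b / f_y = 0.85 × 42.7 × 43.51 × 500 / 415 = 1902.6 mm².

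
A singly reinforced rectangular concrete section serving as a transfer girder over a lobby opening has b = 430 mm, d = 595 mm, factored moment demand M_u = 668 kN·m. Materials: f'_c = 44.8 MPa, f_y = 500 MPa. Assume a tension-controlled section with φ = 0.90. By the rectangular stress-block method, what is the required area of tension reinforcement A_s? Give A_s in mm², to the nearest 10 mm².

M_n = M_u/φ = 668/0.90 = 742.222 kN·m.
With M_n = 0.85 f'_c a b (d − a/2), solve the quadratic for a:
a = d − √(d² − 2M_n/(0.85 f'_c b)) = 595 − √(595² − 2 × 742.222×10⁶/(0.85 × 44.8 × 430)) = 81.81 mm.
A_s = 0.85 f'_c a b / f_y = 0.85 × 44.8 × 81.81 × 430 / 500 = 2679.2 mm².

A_s ≈ 2680 mm²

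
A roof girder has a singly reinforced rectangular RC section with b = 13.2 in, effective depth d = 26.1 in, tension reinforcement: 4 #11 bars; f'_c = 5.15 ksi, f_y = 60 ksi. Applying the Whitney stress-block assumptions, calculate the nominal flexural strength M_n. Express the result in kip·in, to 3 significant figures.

A_s = 4 × 1.56 = 6.24 in².
T = A_s f_y = 6.24 × 60 = 374.4 kips.
a = T/(0.85 f'_c b) = 374.4/(0.85 × 5.15 × 13.2) = 6.479 in.
M_n = T(d − a/2) = 374.4 × (26.1 − 3.2395) = 8559.0 kip·in.

M_n ≈ 8560 kip·in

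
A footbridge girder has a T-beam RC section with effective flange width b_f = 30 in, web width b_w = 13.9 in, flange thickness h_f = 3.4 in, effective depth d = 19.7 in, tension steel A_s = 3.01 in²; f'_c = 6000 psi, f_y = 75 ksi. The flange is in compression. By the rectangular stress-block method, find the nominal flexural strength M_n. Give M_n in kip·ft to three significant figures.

Tension: T = A_s f_y = 3.01 × 75 = 225.75 kips.
Try a within the flange: a = T/(0.85 f'_c b_f) = 225.75/(0.85 × 6 × 30) = 1.475 in.
Since a = 1.475 ≤ h_f = 3.4 in, the stress block lies entirely in the flange; analyse as a rectangular beam of width b_f.
M_n = T(d − a/2) = 225.75 × (19.7 − 0.7375) = 4280.8 kip·in.
M_n = 4280.8/12 = 356.73 kip·ft.

M_n ≈ 357 kip·ft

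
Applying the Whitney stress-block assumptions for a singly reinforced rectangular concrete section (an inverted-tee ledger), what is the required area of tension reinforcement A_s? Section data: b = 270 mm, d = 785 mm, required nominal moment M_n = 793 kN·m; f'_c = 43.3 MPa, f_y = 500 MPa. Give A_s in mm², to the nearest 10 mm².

A_s ≈ 2170 mm²

With M_n = 0.85 f'_c a b (d − a/2), solve the quadratic for a:
a = d − √(d² − 2M_n/(0.85 f'_c b)) = 785 − √(785² − 2 × 793×10⁶/(0.85 × 43.3 × 270)) = 109.26 mm.
A_s = 0.85 f'_c a b / f_y = 0.85 × 43.3 × 109.26 × 270 / 500 = 2171.5 mm².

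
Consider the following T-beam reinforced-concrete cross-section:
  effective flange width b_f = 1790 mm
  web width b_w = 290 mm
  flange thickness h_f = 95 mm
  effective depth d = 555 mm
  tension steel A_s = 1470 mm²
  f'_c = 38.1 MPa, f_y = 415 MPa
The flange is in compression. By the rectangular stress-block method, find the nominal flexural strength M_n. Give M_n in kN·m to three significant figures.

Tension: T = A_s f_y = 1470 × 415 = 610050 N.
Try a within the flange: a = T/(0.85 f'_c b_f) = 610050/(0.85 × 38.1 × 1790) = 10.52 mm.
Since a = 10.52 ≤ h_f = 95 mm, the stress block lies entirely in the flange; analyse as a rectangular beam of width b_f.
M_n = T(d − a/2) = 610050 × (555 − 5.26) = 335.37 × 10⁶ N·mm.
M_n = 335.37 kN·m.

M_n ≈ 335 kN·m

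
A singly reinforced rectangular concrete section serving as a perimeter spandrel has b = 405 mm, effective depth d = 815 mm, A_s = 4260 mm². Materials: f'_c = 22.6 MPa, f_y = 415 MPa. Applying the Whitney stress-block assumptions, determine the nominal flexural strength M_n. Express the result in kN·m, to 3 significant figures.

M_n ≈ 1240 kN·m

T = A_s f_y = 4260 × 415 = 1767900 N = 1767.9 kN.
From C = T: a = T/(0.85 f'_c b) = 1767900/(0.85 × 22.6 × 405) = 227.24 mm.
M_n = T(d − a/2) = 1767.9 kN × (815 − 113.62) mm = 1239.97 kN·m.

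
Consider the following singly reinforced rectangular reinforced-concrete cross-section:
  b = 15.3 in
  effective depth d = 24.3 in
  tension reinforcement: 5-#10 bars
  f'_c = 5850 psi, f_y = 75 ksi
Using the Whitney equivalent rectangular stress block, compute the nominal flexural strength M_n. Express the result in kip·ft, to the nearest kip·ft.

A_s = 5 × 1.27 = 6.35 in².
T = A_s f_y = 6.35 × 75 = 476.25 kips.
a = T/(0.85 f'_c b) = 476.25/(0.85 × 5.85 × 15.3) = 6.260 in.
M_n = T(d − a/2) = 476.25 × (24.3 − 3.13) = 10082.2 kip·in = 10082.2/12 = 840.18 kip·ft.

M_n ≈ 840 kip·ft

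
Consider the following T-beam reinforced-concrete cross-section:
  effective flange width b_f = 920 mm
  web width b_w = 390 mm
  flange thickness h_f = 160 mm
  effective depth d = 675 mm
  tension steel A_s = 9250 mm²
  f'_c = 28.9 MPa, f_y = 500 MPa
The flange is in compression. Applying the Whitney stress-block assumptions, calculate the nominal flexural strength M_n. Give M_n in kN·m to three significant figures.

Tension: T = A_s f_y = 9250 × 500 = 4625000 N.
Try a within the flange: a = T/(0.85 f'_c b_f) = 4625000/(0.85 × 28.9 × 920) = 204.65 mm.
a = 204.65 > h_f = 160 mm: the block extends into the web. Split into flange-overhang and web parts.
C_f = 0.85 f'_c (b_f − b_w) h_f = 0.85 × 28.9 × (920 − 390) × 160 = 2083112 N.
Remaining web compression depth: a_w = (T − C_f)/(0.85 f'_c b_w) = (4625000 − 2083112)/(0.85 × 28.9 × 390) = 265.32 mm.
M_n = C_f(d − h_f/2) + (T − C_f)(d − a_w/2) = 2083112 × (675 − 80) + 2541888 × (675 − 132.66) = 1239.45 + 1378.57 = 2618.02 × 10⁶ N·mm.
M_n = 2618.02 kN·m.

M_n ≈ 2620 kN·m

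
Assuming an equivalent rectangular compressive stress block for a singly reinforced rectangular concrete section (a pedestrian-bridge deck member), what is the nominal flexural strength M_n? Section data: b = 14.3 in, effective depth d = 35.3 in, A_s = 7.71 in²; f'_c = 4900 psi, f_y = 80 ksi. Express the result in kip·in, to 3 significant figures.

M_n ≈ 18600 kip·in

T = A_s f_y = 7.71 × 80 = 616.8 kips.
a = T/(0.85 f'_c b) = 616.8/(0.85 × 4.9 × 14.3) = 10.356 in.
M_n = T(d − a/2) = 616.8 × (35.3 − 5.178) = 18579.2 kip·in.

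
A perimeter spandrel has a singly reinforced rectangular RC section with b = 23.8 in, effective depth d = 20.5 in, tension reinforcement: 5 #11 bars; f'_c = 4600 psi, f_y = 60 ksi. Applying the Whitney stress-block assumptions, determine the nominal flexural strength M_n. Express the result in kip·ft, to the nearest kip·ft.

A_s = 5 × 1.56 = 7.8 in².
T = A_s f_y = 7.8 × 60 = 468 kips.
a = T/(0.85 f'_c b) = 468/(0.85 × 4.6 × 23.8) = 5.029 in.
M_n = T(d − a/2) = 468 × (20.5 − 2.5145) = 8417.2 kip·in = 8417.2/12 = 701.43 kip·ft.

M_n ≈ 701 kip·ft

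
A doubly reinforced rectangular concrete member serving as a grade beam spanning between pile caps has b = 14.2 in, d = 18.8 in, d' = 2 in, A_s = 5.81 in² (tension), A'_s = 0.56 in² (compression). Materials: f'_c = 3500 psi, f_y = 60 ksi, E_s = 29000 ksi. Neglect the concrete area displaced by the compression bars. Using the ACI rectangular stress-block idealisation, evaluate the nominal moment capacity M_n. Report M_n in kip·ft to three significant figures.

Assume both steels yield.
a = (A_s − A'_s) f_y/(0.85 f'_c b) = (5.81 − 0.56) × 60/(0.85 × 3.5 × 14.2) = 7.457 in.
c = a/β₁ = 7.457/0.85 = 8.773 in; ε'_s = 0.003(c − d')/c = 0.0023 ≥ ε_y = 0.0021, so the compression steel yields.
M_n = (A_s − A'_s) f_y (d − a/2) + A'_s f_y (d − d') = 315 × (18.8 − 3.7285) + 33.6 × (18.8 − 2) = 4747.5 + 564.5 = 5312.0 kip·in = 5312.0/12 = 442.67 kip·ft.

M_n ≈ 443 kip·ft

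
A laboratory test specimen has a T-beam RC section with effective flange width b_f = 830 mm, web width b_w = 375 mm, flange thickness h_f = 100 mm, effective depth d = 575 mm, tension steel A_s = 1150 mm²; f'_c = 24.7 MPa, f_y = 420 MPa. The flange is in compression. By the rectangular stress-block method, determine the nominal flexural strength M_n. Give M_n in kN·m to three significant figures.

Tension: T = A_s f_y = 1150 × 420 = 483000 N.
Try a within the flange: a = T/(0.85 f'_c b_f) = 483000/(0.85 × 24.7 × 830) = 27.72 mm.
Since a = 27.72 ≤ h_f = 100 mm, the stress block lies entirely in the flange; analyse as a rectangular beam of width b_f.
M_n = T(d − a/2) = 483000 × (575 − 13.86) = 271.03 × 10⁶ N·mm.
M_n = 271.03 kN·m.

M_n ≈ 271 kN·m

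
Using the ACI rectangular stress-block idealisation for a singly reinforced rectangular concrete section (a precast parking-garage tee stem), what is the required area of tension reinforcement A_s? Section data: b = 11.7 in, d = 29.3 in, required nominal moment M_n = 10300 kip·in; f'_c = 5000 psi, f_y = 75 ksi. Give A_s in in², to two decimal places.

From M_n = 0.85 f'_c a b (d − a/2):
a = d − √(d² − 2M_n/(0.85 f'_c b)) = 29.3 − √(29.3² − 2 × 10300/(0.85 × 5 × 11.7)) = 8.224 in.
A_s = 0.85 f'_c a b / f_y = 0.85 × 5 × 8.224 × 11.7 / 75 = 5.453 in².

A_s ≈ 5.45 in²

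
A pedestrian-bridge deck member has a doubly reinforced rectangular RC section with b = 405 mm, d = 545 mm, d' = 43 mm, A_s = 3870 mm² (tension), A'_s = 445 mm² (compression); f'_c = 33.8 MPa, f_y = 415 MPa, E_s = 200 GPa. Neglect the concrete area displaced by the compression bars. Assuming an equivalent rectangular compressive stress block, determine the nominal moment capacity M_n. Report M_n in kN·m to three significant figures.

Assume both tension and compression steel yield.
Net tension couple steel: A_s − A'_s = 3425 mm².
a = (A_s − A'_s) f_y / (0.85 f'_c b) = 1421375/(0.85 × 33.8 × 405) = 122.16 mm.
c = a/β₁ = 122.16/0.809 = 151.00 mm; ε'_s = 0.003(c − d')/c = 0.0021 ≥ f_y/E_s = 0.0021, so compression steel does yield.
M_n = (A_s − A'_s) f_y (d − a/2) + A'_s f_y (d − d') = [1421375 × (545 − 61.08) + 184675 × (545 − 43)] × 10⁻⁶ = 687.83 + 92.71 = 780.54 kN·m.

M_n ≈ 781 kN·m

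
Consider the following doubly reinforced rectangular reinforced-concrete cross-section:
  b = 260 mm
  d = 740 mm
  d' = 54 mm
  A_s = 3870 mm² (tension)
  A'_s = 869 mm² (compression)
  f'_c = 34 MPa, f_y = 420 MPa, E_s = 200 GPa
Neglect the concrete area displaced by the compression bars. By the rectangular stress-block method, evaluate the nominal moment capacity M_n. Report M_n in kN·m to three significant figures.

M_n ≈ 1080 kN·m

Assume both tension and compression steel yield.
Net tension couple steel: A_s − A'_s = 3001 mm².
a = (A_s − A'_s) f_y / (0.85 f'_c b) = 1260420/(0.85 × 34 × 260) = 167.74 mm.
c = a/β₁ = 167.74/0.807 = 207.86 mm; ε'_s = 0.003(c − d')/c = 0.0022 ≥ f_y/E_s = 0.0021, so compression steel does yield.
M_n = (A_s − A'_s) f_y (d − a/2) + A'_s f_y (d − d') = [1260420 × (740 − 83.87) + 364980 × (740 − 54)] × 10⁻⁶ = 827.00 + 250.38 = 1077.38 kN·m.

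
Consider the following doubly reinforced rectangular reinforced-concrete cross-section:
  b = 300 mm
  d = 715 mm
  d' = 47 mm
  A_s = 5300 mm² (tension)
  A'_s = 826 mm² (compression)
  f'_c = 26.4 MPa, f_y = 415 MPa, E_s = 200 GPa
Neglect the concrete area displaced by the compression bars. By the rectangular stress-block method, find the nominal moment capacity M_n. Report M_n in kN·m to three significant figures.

M_n ≈ 1300 kN·m

Assume both tension and compression steel yield.
Net tension couple steel: A_s − A'_s = 4474 mm².
a = (A_s − A'_s) f_y / (0.85 f'_c b) = 1856710/(0.85 × 26.4 × 300) = 275.80 mm.
c = a/β₁ = 275.80/0.85 = 324.47 mm; ε'_s = 0.003(c − d')/c = 0.0026 ≥ f_y/E_s = 0.0021, so compression steel does yield.
M_n = (A_s − A'_s) f_y (d − a/2) + A'_s f_y (d − d') = [1856710 × (715 − 137.9) + 342790 × (715 − 47)] × 10⁻⁶ = 1071.51 + 228.98 = 1300.49 kN·m.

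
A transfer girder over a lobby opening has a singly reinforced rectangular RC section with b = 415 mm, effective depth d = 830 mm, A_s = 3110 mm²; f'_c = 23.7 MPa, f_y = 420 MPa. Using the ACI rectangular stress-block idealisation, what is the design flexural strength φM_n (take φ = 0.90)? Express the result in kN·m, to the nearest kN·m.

φM_n ≈ 884 kN·m

T = A_s f_y = 3110 × 420 = 1306200 N = 1306.2 kN.
From C = T: a = T/(0.85 f'_c b) = 1306200/(0.85 × 23.7 × 415) = 156.24 mm.
M_n = T(d − a/2) = 1306.2 kN × (830 − 78.12) mm = 982.11 kN·m.
φM_n = 0.90 × 982.11 = 883.90 kN·m.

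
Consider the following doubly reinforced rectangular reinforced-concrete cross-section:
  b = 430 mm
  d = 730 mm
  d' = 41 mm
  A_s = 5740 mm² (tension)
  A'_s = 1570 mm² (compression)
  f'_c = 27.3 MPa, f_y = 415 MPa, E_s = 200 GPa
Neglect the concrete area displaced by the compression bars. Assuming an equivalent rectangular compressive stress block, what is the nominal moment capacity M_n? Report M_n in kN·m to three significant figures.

Assume both tension and compression steel yield.
Net tension couple steel: A_s − A'_s = 4170 mm².
a = (A_s − A'_s) f_y / (0.85 f'_c b) = 1730550/(0.85 × 27.3 × 430) = 173.43 mm.
c = a/β₁ = 173.43/0.85 = 204.04 mm; ε'_s = 0.003(c − d')/c = 0.0024 ≥ f_y/E_s = 0.0021, so compression steel does yield.
M_n = (A_s − A'_s) f_y (d − a/2) + A'_s f_y (d − d') = [1730550 × (730 − 86.715) + 651550 × (730 − 41)] × 10⁻⁶ = 1113.24 + 448.92 = 1562.16 kN·m.

M_n ≈ 1560 kN·m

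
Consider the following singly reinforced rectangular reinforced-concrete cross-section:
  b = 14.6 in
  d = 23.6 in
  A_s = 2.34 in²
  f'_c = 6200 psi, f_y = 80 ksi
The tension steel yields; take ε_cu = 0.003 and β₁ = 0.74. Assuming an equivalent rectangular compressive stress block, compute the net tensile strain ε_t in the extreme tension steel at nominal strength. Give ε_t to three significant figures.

ε_t ≈ 0.0185

a = A_s f_y/(0.85 f'_c b) = 2.433 in.
β₁ = 0.74, so c = a/β₁ = 2.433/0.74 = 3.288 in.
From the linear strain diagram with ε_cu = 0.003: ε_t = 0.003 (d − c)/c = 0.003 × (23.6 − 3.288)/3.288 = 0.0185.
Since ε_t ≥ 0.005, the section is tension-controlled.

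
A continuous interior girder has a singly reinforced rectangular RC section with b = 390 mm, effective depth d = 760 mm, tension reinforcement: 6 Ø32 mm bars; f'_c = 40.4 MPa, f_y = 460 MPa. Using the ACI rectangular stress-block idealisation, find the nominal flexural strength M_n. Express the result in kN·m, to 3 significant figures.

A_s = 6 × 804 = 4824 mm².
T = A_s f_y = 4824 × 460 = 2219040 N = 2219.04 kN.
From C = T: a = T/(0.85 f'_c b) = 2219040/(0.85 × 40.4 × 390) = 165.69 mm.
M_n = T(d − a/2) = 2219.04 kN × (760 − 82.845) mm = 1502.63 kN·m.

M_n ≈ 1500 kN·m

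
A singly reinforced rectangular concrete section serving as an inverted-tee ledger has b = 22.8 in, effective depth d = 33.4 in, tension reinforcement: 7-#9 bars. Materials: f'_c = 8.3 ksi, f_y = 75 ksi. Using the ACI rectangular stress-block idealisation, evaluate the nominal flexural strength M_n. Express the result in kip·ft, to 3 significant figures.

A_s = 7 × 1 = 7 in².
T = A_s f_y = 7 × 75 = 525 kips.
a = T/(0.85 f'_c b) = 525/(0.85 × 8.3 × 22.8) = 3.264 in.
M_n = T(d − a/2) = 525 × (33.4 − 1.632) = 16678.2 kip·in = 16678.2/12 = 1389.85 kip·ft.

M_n ≈ 1390 kip·ft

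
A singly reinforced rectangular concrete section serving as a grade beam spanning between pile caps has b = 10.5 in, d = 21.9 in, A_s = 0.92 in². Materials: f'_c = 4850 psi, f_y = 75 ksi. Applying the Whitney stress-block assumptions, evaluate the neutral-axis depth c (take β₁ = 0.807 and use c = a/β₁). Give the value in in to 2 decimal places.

c ≈ 1.98 in

T = A_s f_y = 0.92 × 75 = 69 kips.
a = T/(0.85 f'_c b) = 69/(0.85 × 4.85 × 10.5) = 1.5940 in.
With β₁ = 0.807, c = a/β₁ = 1.5940/0.807 = 1.98 in.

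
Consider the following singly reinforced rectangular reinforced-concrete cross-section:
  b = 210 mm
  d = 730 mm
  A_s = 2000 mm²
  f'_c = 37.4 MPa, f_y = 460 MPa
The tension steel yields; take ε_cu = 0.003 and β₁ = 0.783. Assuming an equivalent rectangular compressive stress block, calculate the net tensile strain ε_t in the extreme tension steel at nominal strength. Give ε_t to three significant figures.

a = A_s f_y/(0.85 f'_c b) = 137.81 mm.
β₁ = 0.783, so c = a/β₁ = 137.81/0.783 = 176.00 mm.
From the linear strain diagram with ε_cu = 0.003: ε_t = 0.003 (d − c)/c = 0.003 × (730 − 176.00)/176.00 = 0.00944.
Since ε_t ≥ 0.005, the section is tension-controlled.

ε_t ≈ 0.00944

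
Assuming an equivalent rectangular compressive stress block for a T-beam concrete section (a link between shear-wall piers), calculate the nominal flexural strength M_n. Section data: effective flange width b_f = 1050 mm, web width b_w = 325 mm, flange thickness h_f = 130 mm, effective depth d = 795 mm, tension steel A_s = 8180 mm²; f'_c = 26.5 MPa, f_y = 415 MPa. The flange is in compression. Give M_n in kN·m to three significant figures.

M_n ≈ 2450 kN·m

Tension: T = A_s f_y = 8180 × 415 = 3394700 N.
Try a within the flange: a = T/(0.85 f'_c b_f) = 3394700/(0.85 × 26.5 × 1050) = 143.53 mm.
a = 143.53 > h_f = 130 mm: the block extends into the web. Split into flange-overhang and web parts.
C_f = 0.85 f'_c (b_f − b_w) h_f = 0.85 × 26.5 × (1050 − 325) × 130 = 2122981 N.
Remaining web compression depth: a_w = (T − C_f)/(0.85 f'_c b_w) = (3394700 − 2122981)/(0.85 × 26.5 × 325) = 173.72 mm.
M_n = C_f(d − h_f/2) + (T − C_f)(d − a_w/2) = 2122981 × (795 − 65) + 1271719 × (795 − 86.86) = 1549.78 + 900.56 = 2450.34 × 10⁶ N·mm.
M_n = 2450.34 kN·m.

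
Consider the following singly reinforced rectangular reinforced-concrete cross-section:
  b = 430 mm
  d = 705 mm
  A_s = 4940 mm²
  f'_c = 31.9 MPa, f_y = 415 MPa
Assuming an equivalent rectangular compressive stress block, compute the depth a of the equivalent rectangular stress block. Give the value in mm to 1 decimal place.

a ≈ 175.8 mm

T = A_s f_y = 4940 × 415 = 2050100 N = 2050.1 kN.
Setting C = 0.85 f'_c a b equal to T: a = 2050100/(0.85 × 31.9 × 430) = 175.8 mm.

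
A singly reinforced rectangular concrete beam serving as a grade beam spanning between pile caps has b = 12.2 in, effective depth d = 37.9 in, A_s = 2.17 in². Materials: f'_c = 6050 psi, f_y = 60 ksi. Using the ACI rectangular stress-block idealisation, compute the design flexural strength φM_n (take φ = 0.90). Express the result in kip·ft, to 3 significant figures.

T = A_s f_y = 2.17 × 60 = 130.2 kips.
a = T/(0.85 f'_c b) = 130.2/(0.85 × 6.05 × 12.2) = 2.075 in.
M_n = T(d − a/2) = 130.2 × (37.9 − 1.0375) = 4799.5 kip·in = 4799.5/12 = 399.96 kip·ft.
φM_n = 0.90 × 399.96 = 359.96 kip·ft.

φM_n ≈ 360 kip·ft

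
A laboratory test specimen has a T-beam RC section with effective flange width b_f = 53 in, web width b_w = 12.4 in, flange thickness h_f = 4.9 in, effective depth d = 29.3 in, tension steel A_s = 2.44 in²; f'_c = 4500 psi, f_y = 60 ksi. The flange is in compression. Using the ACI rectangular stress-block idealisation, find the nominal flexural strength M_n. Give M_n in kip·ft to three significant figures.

Tension: T = A_s f_y = 2.44 × 60 = 146.4 kips.
Try a within the flange: a = T/(0.85 f'_c b_f) = 146.4/(0.85 × 4.5 × 53) = 0.722 in.
Since a = 0.722 ≤ h_f = 4.9 in, the stress block lies entirely in the flange; analyse as a rectangular beam of width b_f.
M_n = T(d − a/2) = 146.4 × (29.3 − 0.361) = 4236.7 kip·in.
M_n = 4236.7/12 = 353.06 kip·ft.

M_n ≈ 353 kip·ft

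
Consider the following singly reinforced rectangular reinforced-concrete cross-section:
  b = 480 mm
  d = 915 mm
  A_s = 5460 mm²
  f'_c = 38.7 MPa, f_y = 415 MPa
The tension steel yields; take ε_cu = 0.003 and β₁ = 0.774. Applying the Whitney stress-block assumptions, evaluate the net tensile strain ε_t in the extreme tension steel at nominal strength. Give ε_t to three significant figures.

a = A_s f_y/(0.85 f'_c b) = 143.51 mm.
β₁ = 0.774, so c = a/β₁ = 143.51/0.774 = 185.41 mm.
From the linear strain diagram with ε_cu = 0.003: ε_t = 0.003 (d − c)/c = 0.003 × (915 − 185.41)/185.41 = 0.0118.
Since ε_t ≥ 0.005, the section is tension-controlled.

ε_t ≈ 0.0118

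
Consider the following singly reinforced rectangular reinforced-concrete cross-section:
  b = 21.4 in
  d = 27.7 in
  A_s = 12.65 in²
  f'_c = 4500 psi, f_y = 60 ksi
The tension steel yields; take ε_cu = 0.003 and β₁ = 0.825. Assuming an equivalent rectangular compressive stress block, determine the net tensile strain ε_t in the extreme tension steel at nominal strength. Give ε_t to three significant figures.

ε_t ≈ 0.00439

a = A_s f_y/(0.85 f'_c b) = 9.272 in.
β₁ = 0.825, so c = a/β₁ = 9.272/0.825 = 11.239 in.
From the linear strain diagram with ε_cu = 0.003: ε_t = 0.003 (d − c)/c = 0.003 × (27.7 − 11.239)/11.239 = 0.00439.
ε_t is between 0.004 and 0.005 — transition zone.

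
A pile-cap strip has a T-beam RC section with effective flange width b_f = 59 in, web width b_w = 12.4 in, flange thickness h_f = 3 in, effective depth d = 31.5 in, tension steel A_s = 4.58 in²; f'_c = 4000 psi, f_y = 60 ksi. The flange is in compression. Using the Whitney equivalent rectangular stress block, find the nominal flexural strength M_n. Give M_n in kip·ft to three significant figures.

Tension: T = A_s f_y = 4.58 × 60 = 274.8 kips.
Try a within the flange: a = T/(0.85 f'_c b_f) = 274.8/(0.85 × 4 × 59) = 1.370 in.
Since a = 1.370 ≤ h_f = 3 in, the stress block lies entirely in the flange; analyse as a rectangular beam of width b_f.
M_n = T(d − a/2) = 274.8 × (31.5 − 0.685) = 8468.0 kip·in.
M_n = 8468.0/12 = 705.67 kip·ft.

M_n ≈ 706 kip·ft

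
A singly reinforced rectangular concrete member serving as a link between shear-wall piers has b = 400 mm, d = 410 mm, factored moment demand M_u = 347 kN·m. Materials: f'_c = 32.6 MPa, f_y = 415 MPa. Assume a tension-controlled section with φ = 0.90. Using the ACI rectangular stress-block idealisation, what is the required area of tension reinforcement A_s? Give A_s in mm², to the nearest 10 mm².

A_s ≈ 2570 mm²

M_n = M_u/φ = 347/0.90 = 385.556 kN·m.
With M_n = 0.85 f'_c a b (d − a/2), solve the quadratic for a:
a = d − √(d² − 2M_n/(0.85 f'_c b)) = 410 − √(410² − 2 × 385.556×10⁶/(0.85 × 32.6 × 400)) = 96.10 mm.
A_s = 0.85 f'_c a b / f_y = 0.85 × 32.6 × 96.10 × 400 / 415 = 2566.7 mm².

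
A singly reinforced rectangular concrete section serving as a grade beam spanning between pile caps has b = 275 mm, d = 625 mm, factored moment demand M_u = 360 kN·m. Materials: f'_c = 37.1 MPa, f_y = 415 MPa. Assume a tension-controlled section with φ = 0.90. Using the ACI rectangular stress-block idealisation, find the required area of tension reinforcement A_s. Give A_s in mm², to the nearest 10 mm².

M_n = M_u/φ = 360/0.90 = 400 kN·m.
With M_n = 0.85 f'_c a b (d − a/2), solve the quadratic for a:
a = d − √(d² − 2M_n/(0.85 f'_c b)) = 625 − √(625² − 2 × 400×10⁶/(0.85 × 37.1 × 275)) = 78.76 mm.
A_s = 0.85 f'_c a b / f_y = 0.85 × 37.1 × 78.76 × 275 / 415 = 1645.8 mm².

A_s ≈ 1650 mm²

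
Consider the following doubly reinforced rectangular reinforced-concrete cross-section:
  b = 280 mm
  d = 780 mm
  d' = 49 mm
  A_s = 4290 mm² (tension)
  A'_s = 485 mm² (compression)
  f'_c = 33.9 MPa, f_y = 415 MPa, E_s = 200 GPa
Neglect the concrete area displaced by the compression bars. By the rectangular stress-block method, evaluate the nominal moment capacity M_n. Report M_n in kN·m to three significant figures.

Assume both tension and compression steel yield.
Net tension couple steel: A_s − A'_s = 3805 mm².
a = (A_s − A'_s) f_y / (0.85 f'_c b) = 1579075/(0.85 × 33.9 × 280) = 195.72 mm.
c = a/β₁ = 195.72/0.808 = 242.23 mm; ε'_s = 0.003(c − d')/c = 0.0024 ≥ f_y/E_s = 0.0021, so compression steel does yield.
M_n = (A_s − A'_s) f_y (d − a/2) + A'_s f_y (d − d') = [1579075 × (780 − 97.86) + 201275 × (780 − 49)] × 10⁻⁶ = 1077.15 + 147.13 = 1224.28 kN·m.

M_n ≈ 1220 kN·m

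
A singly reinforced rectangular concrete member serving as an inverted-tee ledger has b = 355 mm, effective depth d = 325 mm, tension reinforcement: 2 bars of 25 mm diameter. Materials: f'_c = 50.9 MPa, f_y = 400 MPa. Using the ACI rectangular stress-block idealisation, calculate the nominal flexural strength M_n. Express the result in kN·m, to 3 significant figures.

M_n ≈ 123 kN·m

A_s = 2 × 491 = 982 mm².
T = A_s f_y = 982 × 400 = 392800 N = 392.8 kN.
From C = T: a = T/(0.85 f'_c b) = 392800/(0.85 × 50.9 × 355) = 25.57 mm.
M_n = T(d − a/2) = 392.8 kN × (325 − 12.785) mm = 122.64 kN·m.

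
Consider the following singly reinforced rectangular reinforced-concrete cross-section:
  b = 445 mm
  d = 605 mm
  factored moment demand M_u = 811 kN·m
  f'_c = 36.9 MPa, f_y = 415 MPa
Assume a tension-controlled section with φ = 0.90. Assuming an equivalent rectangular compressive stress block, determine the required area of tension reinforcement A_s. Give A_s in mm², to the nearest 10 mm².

A_s ≈ 3980 mm²

M_n = M_u/φ = 811/0.90 = 901.111 kN·m.
With M_n = 0.85 f'_c a b (d − a/2), solve the quadratic for a:
a = d − √(d² − 2M_n/(0.85 f'_c b)) = 605 − √(605² − 2 × 901.111×10⁶/(0.85 × 36.9 × 445)) = 118.27 mm.
A_s = 0.85 f'_c a b / f_y = 0.85 × 36.9 × 118.27 × 445 / 415 = 3977.7 mm².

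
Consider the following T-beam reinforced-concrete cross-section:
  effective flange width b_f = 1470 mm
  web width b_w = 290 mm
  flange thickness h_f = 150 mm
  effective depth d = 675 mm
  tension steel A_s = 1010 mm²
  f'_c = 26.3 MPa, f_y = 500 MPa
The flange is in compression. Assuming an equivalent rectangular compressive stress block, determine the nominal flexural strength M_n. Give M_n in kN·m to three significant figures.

Tension: T = A_s f_y = 1010 × 500 = 505000 N.
Try a within the flange: a = T/(0.85 f'_c b_f) = 505000/(0.85 × 26.3 × 1470) = 15.37 mm.
Since a = 15.37 ≤ h_f = 150 mm, the stress block lies entirely in the flange; analyse as a rectangular beam of width b_f.
M_n = T(d − a/2) = 505000 × (675 − 7.685) = 336.99 × 10⁶ N·mm.
M_n = 336.99 kN·m.

M_n ≈ 337 kN·m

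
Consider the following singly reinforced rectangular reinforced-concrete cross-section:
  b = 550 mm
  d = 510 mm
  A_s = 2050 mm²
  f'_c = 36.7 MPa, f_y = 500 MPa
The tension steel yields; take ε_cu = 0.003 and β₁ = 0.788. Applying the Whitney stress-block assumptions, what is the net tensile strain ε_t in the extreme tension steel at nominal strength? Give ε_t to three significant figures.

ε_t ≈ 0.0172

a = A_s f_y/(0.85 f'_c b) = 59.74 mm.
β₁ = 0.788, so c = a/β₁ = 59.74/0.788 = 75.81 mm.
From the linear strain diagram with ε_cu = 0.003: ε_t = 0.003 (d − c)/c = 0.003 × (510 − 75.81)/75.81 = 0.0172.
Since ε_t ≥ 0.005, the section is tension-controlled.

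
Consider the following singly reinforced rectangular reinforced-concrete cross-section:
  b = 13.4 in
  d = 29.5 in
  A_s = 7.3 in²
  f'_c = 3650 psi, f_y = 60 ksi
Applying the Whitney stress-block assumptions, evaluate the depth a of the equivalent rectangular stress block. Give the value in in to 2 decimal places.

T = A_s f_y = 7.3 × 60 = 438 kips.
a = T/(0.85 f'_c b) = 438/(0.85 × 3.65 × 13.4) = 10.54 in.

a ≈ 10.54 in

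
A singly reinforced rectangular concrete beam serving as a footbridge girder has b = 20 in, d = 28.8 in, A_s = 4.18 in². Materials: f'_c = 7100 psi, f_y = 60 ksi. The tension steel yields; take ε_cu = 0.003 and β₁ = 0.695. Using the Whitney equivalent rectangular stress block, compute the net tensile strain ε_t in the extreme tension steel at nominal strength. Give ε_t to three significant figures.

a = A_s f_y/(0.85 f'_c b) = 2.078 in.
β₁ = 0.695, so c = a/β₁ = 2.078/0.695 = 2.990 in.
From the linear strain diagram with ε_cu = 0.003: ε_t = 0.003 (d − c)/c = 0.003 × (28.8 − 2.990)/2.990 = 0.0259.
Since ε_t ≥ 0.005, the section is tension-controlled.

ε_t ≈ 0.0259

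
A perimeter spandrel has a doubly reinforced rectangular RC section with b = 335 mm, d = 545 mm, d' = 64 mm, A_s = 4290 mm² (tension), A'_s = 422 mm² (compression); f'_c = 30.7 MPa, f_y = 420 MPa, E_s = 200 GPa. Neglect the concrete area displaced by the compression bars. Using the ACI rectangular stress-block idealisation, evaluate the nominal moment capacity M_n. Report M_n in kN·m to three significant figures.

M_n ≈ 820 kN·m

Assume both tension and compression steel yield.
Net tension couple steel: A_s − A'_s = 3868 mm².
a = (A_s − A'_s) f_y / (0.85 f'_c b) = 1624560/(0.85 × 30.7 × 335) = 185.84 mm.
c = a/β₁ = 185.84/0.831 = 223.63 mm; ε'_s = 0.003(c − d')/c = 0.0021 ≥ f_y/E_s = 0.0021, so compression steel does yield.
M_n = (A_s − A'_s) f_y (d − a/2) + A'_s f_y (d − d') = [1624560 × (545 − 92.92) + 177240 × (545 − 64)] × 10⁻⁶ = 734.43 + 85.25 = 819.68 kN·m.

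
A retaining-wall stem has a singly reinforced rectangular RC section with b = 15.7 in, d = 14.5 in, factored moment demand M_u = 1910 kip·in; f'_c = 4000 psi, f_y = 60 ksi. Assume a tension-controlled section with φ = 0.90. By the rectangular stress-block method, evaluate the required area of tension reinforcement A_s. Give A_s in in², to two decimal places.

A_s ≈ 2.73 in²

M_n = M_u/φ = 1910/0.90 = 2122.22 kip·in.
From M_n = 0.85 f'_c a b (d − a/2):
a = d − √(d² − 2M_n/(0.85 f'_c b)) = 14.5 − √(14.5² − 2 × 2122.22/(0.85 × 4 × 15.7)) = 3.066 in.
A_s = 0.85 f'_c a b / f_y = 0.85 × 4 × 3.066 × 15.7 / 60 = 2.728 in².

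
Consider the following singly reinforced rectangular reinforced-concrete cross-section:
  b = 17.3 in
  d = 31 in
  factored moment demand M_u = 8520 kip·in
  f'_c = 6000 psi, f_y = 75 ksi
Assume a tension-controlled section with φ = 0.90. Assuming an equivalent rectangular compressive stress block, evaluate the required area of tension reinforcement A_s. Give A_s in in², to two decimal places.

A_s ≈ 4.33 in²

M_n = M_u/φ = 8520/0.90 = 9466.67 kip·in.
From M_n = 0.85 f'_c a b (d − a/2):
a = d − √(d² − 2M_n/(0.85 f'_c b)) = 31 − √(31² − 2 × 9466.67/(0.85 × 6 × 17.3)) = 3.680 in.
A_s = 0.85 f'_c a b / f_y = 0.85 × 6 × 3.680 × 17.3 / 75 = 4.329 in².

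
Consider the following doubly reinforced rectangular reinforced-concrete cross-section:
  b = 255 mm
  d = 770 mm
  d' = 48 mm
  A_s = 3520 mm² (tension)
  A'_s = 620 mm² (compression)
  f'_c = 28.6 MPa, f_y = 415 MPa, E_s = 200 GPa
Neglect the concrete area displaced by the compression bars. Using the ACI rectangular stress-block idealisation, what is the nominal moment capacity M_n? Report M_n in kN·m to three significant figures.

M_n ≈ 996 kN·m

Assume both tension and compression steel yield.
Net tension couple steel: A_s − A'_s = 2900 mm².
a = (A_s − A'_s) f_y / (0.85 f'_c b) = 1203500/(0.85 × 28.6 × 255) = 194.14 mm.
c = a/β₁ = 194.14/0.846 = 229.48 mm; ε'_s = 0.003(c − d')/c = 0.0024 ≥ f_y/E_s = 0.0021, so compression steel does yield.
M_n = (A_s − A'_s) f_y (d − a/2) + A'_s f_y (d − d') = [1203500 × (770 − 97.07) + 257300 × (770 − 48)] × 10⁻⁶ = 809.87 + 185.77 = 995.64 kN·m.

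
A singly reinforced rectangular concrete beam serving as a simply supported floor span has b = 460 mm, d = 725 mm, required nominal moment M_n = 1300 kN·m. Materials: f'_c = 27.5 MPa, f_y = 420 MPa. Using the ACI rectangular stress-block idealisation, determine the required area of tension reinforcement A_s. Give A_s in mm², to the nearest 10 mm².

A_s ≈ 4920 mm²

With M_n = 0.85 f'_c a b (d − a/2), solve the quadratic for a:
a = d − √(d² − 2M_n/(0.85 f'_c b)) = 725 − √(725² − 2 × 1300×10⁶/(0.85 × 27.5 × 460)) = 192.25 mm.
A_s = 0.85 f'_c a b / f_y = 0.85 × 27.5 × 192.25 × 460 / 420 = 4921.8 mm².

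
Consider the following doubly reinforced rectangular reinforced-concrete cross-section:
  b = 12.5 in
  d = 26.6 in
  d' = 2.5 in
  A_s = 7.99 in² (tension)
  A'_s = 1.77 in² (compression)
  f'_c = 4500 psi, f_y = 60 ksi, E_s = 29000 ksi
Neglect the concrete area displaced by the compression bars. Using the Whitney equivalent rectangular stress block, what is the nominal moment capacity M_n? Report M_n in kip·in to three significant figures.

Assume both steels yield.
a = (A_s − A'_s) f_y/(0.85 f'_c b) = (7.99 − 1.77) × 60/(0.85 × 4.5 × 12.5) = 7.805 in.
c = a/β₁ = 7.805/0.825 = 9.461 in; ε'_s = 0.003(c − d')/c = 0.0022 ≥ ε_y = 0.0021, so the compression steel yields.
M_n = (A_s − A'_s) f_y (d − a/2) + A'_s f_y (d − d') = 373.2 × (26.6 − 3.9025) + 106.2 × (26.6 − 2.5) = 8470.7 + 2559.4 = 11030.1 kip·in.

M_n ≈ 11000 kip·in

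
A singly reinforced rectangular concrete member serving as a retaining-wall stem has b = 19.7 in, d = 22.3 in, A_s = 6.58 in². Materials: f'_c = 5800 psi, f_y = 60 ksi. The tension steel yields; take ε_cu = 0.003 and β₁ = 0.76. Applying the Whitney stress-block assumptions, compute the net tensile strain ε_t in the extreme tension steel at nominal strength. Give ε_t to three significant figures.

ε_t ≈ 0.00951

a = A_s f_y/(0.85 f'_c b) = 4.065 in.
β₁ = 0.76, so c = a/β₁ = 4.065/0.76 = 5.349 in.
From the linear strain diagram with ε_cu = 0.003: ε_t = 0.003 (d − c)/c = 0.003 × (22.3 − 5.349)/5.349 = 0.00951.
Since ε_t ≥ 0.005, the section is tension-controlled.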